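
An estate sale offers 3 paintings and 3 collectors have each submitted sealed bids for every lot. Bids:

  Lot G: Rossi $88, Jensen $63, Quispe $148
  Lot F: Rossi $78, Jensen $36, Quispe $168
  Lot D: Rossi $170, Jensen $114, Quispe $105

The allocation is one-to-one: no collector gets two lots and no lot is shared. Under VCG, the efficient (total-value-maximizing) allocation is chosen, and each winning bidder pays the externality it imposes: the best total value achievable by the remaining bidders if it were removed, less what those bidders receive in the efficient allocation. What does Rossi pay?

Efficient allocation: Rossi→Lot D ($170), Jensen→Lot G ($63), Quispe→Lot F ($168); total welfare W = $401.
Rossi receives Lot D at value $170, so the others get W − 170 = $231.
Without Rossi: best allocation of the remaining 2 bidders over all 3 lots is Jensen→Lot D ($114), Quispe→Lot F ($168), total $282.
VCG payment = (others' best without Rossi) − (others' welfare with Rossi) = 282 − 231 = $51.

Rossi pays $51.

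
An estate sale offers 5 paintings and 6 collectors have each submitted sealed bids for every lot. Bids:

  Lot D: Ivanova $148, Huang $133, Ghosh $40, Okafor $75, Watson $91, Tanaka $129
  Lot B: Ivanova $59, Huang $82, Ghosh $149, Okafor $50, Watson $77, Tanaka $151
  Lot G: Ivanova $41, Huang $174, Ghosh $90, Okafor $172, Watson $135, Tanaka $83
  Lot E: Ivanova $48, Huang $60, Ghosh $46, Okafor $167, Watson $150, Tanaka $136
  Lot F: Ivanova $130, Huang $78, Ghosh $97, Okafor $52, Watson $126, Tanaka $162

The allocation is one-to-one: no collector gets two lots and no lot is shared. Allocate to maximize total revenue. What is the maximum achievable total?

Maximum total: $800

This is a one-to-one assignment (maximum-weight bipartite matching).
Optimal: Ivanova→Lot D ($148), Ghosh→Lot B ($149), Huang→Lot G ($174), Okafor→Lot E ($167), Tanaka→Lot F ($162) — total 148+149+174+167+162 = $800.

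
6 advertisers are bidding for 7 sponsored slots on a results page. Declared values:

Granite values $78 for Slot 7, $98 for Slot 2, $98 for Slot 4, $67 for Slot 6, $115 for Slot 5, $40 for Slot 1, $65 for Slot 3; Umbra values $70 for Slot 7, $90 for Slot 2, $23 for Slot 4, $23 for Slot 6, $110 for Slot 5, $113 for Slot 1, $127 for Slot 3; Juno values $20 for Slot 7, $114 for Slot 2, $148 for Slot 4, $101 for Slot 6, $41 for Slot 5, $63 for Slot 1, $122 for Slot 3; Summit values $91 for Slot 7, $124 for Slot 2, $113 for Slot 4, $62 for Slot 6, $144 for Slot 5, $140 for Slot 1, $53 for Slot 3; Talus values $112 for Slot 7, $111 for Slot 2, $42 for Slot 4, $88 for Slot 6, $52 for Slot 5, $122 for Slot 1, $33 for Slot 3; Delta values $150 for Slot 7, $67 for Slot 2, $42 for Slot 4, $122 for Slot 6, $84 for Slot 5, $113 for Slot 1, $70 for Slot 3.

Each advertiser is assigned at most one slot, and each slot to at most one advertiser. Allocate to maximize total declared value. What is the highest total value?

Maximum total: $791

Optimal: Granite→Slot 5 ($115), Umbra→Slot 3 ($127), Juno→Slot 4 ($148), Summit→Slot 1 ($140), Talus→Slot 2 ($111), Delta→Slot 7 ($150) — total 115+127+148+140+111+150 = $791.
Max-entry greedy (repeatedly take the single best remaining cell) gives $789, worse by 2.
Next-best assignment: Granite→Slot 2, Umbra→Slot 3, Juno→Slot 4, Summit→Slot 5, Talus→Slot 1, Delta→Slot 7 = $789.
Every other assignment is strictly worse.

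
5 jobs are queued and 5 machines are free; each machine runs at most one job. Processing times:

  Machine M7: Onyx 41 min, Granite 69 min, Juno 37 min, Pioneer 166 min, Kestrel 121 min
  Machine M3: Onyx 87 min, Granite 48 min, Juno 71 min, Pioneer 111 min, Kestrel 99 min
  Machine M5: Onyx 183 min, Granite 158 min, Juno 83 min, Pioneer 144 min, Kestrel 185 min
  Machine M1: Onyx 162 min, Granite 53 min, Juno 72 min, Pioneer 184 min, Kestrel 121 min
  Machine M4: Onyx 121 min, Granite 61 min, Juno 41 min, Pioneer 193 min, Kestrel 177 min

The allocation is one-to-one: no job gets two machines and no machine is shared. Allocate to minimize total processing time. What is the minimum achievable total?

Min total: 378 min

Optimal: Onyx→Machine M7 (41 min), Granite→Machine M1 (53 min), Juno→Machine M4 (41 min), Pioneer→Machine M5 (144 min), Kestrel→Machine M3 (99 min) — total 41+53+41+144+99 = 378 min.
Min-entry greedy (repeatedly take the single cheapest remaining cell) gives 471 min, worse by 93.
Next-best assignment: Onyx→Machine M7, Granite→Machine M3, Juno→Machine M4, Pioneer→Machine M5, Kestrel→Machine M1 = 395 min.
Swapping Pioneer↔Juno (Pioneer→Machine M4 193 min, Juno→Machine M5 83 min) adds 91.
No other one-to-one assignment undercuts 378 min.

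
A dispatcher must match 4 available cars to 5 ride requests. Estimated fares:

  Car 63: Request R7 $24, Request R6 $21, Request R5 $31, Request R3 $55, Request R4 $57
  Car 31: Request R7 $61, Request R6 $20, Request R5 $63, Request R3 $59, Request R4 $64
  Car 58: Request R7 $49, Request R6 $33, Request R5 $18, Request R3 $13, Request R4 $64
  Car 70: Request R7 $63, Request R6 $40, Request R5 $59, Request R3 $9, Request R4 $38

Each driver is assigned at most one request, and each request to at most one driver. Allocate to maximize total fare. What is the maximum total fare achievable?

Maximum total: $245

Optimal: Car 63→Request R3 ($55), Car 31→Request R5 ($63), Car 58→Request R4 ($64), Car 70→Request R7 ($63) — total 55+63+64+63 = $245.
Row-greedy (each driver in turn takes its best remaining request) gives $209, worse by 36.
Next-best assignment: Car 63→Request R3, Car 31→Request R7, Car 58→Request R4, Car 70→Request R5 = $239.
Swapping Car 31↔Car 70 (Car 31→Request R7 $61, Car 70→Request R5 $59) loses 6.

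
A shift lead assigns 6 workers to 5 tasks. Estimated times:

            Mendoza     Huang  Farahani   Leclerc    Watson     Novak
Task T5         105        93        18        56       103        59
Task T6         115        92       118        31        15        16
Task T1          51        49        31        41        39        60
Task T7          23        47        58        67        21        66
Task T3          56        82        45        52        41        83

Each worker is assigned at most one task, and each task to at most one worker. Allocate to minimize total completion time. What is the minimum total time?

Minimum total: 139 min

This is the linear assignment problem.
Optimal: Farahani→Task T5 (18 min), Novak→Task T6 (16 min), Leclerc→Task T1 (41 min), Mendoza→Task T7 (23 min), Watson→Task T3 (41 min) — total 18+16+41+23+41 = 139 min.
Column-greedy (each task in turn goes to its cheapest remaining worker) gives 179 min, worse by 40.
Next-best assignment: Farahani→Task T5, Novak→Task T6, Huang→Task T1, Mendoza→Task T7, Watson→Task T3 = 147 min.
Swapping Watson↔Leclerc (Watson→Task T1 39 min, Leclerc→Task T3 52 min) adds 9.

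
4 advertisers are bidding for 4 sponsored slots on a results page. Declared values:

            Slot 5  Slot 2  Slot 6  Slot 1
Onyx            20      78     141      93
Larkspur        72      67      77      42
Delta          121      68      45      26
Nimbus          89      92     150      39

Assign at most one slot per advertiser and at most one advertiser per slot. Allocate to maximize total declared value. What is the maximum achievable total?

Maximum total: $431

This is the linear assignment problem.
Optimal: Onyx→Slot 1 ($93), Larkspur→Slot 2 ($67), Delta→Slot 5 ($121), Nimbus→Slot 6 ($150) — total 93+67+121+150 = $431.
Column-greedy (each slot in turn goes to its best remaining advertiser) gives $396, worse by 35.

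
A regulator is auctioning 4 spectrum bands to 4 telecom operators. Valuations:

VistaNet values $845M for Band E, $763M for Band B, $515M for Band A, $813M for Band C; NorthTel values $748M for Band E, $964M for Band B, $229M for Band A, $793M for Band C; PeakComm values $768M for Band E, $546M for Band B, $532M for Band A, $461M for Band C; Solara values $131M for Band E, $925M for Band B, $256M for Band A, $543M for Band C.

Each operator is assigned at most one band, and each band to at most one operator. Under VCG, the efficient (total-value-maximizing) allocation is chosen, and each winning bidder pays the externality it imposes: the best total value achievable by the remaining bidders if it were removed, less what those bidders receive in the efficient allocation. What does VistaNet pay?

Efficient allocation: VistaNet→Band E ($845M), NorthTel→Band C ($793M), PeakComm→Band A ($532M), Solara→Band B ($925M); total welfare W = $3095M.
VistaNet receives Band E at value $845M, so the others get W − 845 = $2250M.
Without VistaNet: best allocation of the remaining 3 bidders over all 4 bands is NorthTel→Band C ($793M), PeakComm→Band E ($768M), Solara→Band B ($925M), total $2486M.
VCG payment = (others' best without VistaNet) − (others' welfare with VistaNet) = 2486 − 2250 = $236M.

VistaNet pays $236M.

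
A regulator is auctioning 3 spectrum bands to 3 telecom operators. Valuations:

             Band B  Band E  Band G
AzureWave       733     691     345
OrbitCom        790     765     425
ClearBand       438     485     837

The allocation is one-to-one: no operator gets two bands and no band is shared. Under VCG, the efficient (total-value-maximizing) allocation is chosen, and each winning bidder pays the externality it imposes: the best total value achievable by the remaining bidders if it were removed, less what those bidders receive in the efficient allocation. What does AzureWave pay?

Efficient allocation: AzureWave→Band B ($733M), OrbitCom→Band E ($765M), ClearBand→Band G ($837M); total welfare W = $2335M.
AzureWave receives Band B at value $733M, so the others get W − 733 = $1602M.
Without AzureWave: best allocation of the remaining 2 bidders over all 3 bands is OrbitCom→Band B ($790M), ClearBand→Band G ($837M), total $1627M.
VCG payment = (others' best without AzureWave) − (others' welfare with AzureWave) = 1627 − 1602 = $25M.

AzureWave pays $25M.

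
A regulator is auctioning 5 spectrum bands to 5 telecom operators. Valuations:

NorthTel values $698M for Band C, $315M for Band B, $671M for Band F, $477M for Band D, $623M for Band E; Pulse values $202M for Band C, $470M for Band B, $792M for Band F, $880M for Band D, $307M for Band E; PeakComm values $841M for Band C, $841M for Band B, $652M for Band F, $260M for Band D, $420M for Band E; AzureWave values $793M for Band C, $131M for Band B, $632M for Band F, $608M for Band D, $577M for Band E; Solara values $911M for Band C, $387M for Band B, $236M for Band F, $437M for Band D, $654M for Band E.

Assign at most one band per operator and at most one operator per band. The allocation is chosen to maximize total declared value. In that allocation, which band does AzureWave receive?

AzureWave receives Band F.

This is the linear assignment problem.
Optimal: NorthTel→Band E ($623M), Pulse→Band D ($880M), PeakComm→Band B ($841M), AzureWave→Band F ($632M), Solara→Band C ($911M) — total 623+880+841+632+911 = $3887M.
Max-entry greedy (repeatedly take the single best remaining cell) gives $3880M, worse by 7.
Checked against all permutations: $3887M is optimal.
AzureWave's own top band is Band C ($793M), but forcing AzureWave→Band C and reassigning the rest optimally gives only $3839M — worse by 48.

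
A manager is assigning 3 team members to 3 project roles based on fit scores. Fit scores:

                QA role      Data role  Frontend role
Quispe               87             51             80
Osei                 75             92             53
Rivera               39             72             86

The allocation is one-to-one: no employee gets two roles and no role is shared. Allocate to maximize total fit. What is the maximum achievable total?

Max total: 265 pts

Optimal: Quispe→QA role (87 pts), Osei→Data role (92 pts), Rivera→Frontend role (86 pts) — total 87+92+86 = 265 pts.
Checked against all permutations: 265 pts is optimal.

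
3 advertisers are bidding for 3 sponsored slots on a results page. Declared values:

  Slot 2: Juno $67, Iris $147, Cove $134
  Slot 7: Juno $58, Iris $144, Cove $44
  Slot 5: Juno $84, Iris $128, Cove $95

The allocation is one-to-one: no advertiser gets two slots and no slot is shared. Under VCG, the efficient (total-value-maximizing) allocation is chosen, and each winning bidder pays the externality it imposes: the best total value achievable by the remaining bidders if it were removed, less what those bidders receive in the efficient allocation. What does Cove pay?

Cove pays $3.

Efficient allocation: Juno→Slot 5 ($84), Iris→Slot 7 ($144), Cove→Slot 2 ($134); total welfare W = $362.
Cove receives Slot 2 at value $134, so the others get W − 134 = $228.
Without Cove: best allocation of the remaining 2 bidders over all 3 slots is Juno→Slot 5 ($84), Iris→Slot 2 ($147), total $231.
VCG payment = (others' best without Cove) − (others' welfare with Cove) = 231 − 228 = $3.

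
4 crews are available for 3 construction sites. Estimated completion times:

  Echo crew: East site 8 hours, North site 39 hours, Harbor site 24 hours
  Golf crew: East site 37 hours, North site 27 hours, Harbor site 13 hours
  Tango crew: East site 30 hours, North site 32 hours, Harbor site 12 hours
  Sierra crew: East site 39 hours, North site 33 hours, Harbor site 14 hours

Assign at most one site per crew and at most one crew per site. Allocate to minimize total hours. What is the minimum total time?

Minimum total: 47 hours

Optimal: Echo crew→East site (8 hours), Golf crew→North site (27 hours), Tango crew→Harbor site (12 hours) — total 8+27+12 = 47 hours.
Row-greedy (each crew in turn takes its cheapest remaining site) gives 53 hours, worse by 6.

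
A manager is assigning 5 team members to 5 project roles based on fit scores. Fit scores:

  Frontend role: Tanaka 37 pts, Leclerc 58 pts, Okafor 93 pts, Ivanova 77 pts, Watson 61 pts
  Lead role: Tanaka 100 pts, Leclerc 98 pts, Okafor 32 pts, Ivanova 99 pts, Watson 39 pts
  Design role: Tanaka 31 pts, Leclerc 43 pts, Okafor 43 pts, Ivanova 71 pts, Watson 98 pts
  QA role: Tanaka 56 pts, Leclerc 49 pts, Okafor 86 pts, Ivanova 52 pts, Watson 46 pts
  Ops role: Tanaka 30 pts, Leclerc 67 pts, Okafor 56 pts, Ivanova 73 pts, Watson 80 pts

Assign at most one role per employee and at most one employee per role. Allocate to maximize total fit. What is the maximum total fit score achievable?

Maximum total: 428 pts

Optimal: Tanaka→Lead role (100 pts), Leclerc→Ops role (67 pts), Okafor→QA role (86 pts), Ivanova→Frontend role (77 pts), Watson→Design role (98 pts) — total 100+67+86+77+98 = 428 pts.
Row-greedy (each employee in turn takes its best remaining role) gives 377 pts, worse by 51.
Next-best assignment: Tanaka→QA role, Leclerc→Lead role, Okafor→Frontend role, Ivanova→Ops role, Watson→Design role = 418 pts.
Swapping Okafor↔Watson (Okafor→Design role 43 pts, Watson→QA role 46 pts) loses 95.
Every other assignment is strictly worse.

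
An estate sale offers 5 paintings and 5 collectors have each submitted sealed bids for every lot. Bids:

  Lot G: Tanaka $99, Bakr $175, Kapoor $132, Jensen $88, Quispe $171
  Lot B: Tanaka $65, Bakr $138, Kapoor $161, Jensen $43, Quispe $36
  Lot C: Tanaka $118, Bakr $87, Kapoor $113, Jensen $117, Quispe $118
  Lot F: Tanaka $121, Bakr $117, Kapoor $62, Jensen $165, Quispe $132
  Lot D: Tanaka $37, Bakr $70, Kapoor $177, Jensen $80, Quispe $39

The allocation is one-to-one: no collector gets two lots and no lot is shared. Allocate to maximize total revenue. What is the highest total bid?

Max total: $769

This is a one-to-one assignment (maximum-weight bipartite matching).
Optimal: Tanaka→Lot C ($118), Bakr→Lot B ($138), Kapoor→Lot D ($177), Jensen→Lot F ($165), Quispe→Lot G ($171) — total 118+138+177+165+171 = $769.
Max-entry greedy (repeatedly take the single best remaining cell) gives $671, worse by 98.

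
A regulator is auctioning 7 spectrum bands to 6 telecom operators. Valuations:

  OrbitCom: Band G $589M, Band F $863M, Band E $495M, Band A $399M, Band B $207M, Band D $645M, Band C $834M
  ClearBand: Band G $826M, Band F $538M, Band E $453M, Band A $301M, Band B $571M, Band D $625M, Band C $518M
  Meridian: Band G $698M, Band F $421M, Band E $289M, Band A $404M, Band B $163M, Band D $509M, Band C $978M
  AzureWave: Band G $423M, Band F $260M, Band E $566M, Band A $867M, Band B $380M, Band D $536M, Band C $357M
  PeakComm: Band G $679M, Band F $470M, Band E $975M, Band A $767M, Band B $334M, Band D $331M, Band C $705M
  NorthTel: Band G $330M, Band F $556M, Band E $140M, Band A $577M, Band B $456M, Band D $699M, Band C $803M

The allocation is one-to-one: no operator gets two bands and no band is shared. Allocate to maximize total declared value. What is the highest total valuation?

Maximum total: $5208M

Optimal: OrbitCom→Band F ($863M), ClearBand→Band G ($826M), Meridian→Band C ($978M), AzureWave→Band A ($867M), PeakComm→Band E ($975M), NorthTel→Band D ($699M) — total 863+826+978+867+975+699 = $5208M.
Every other assignment is strictly worse.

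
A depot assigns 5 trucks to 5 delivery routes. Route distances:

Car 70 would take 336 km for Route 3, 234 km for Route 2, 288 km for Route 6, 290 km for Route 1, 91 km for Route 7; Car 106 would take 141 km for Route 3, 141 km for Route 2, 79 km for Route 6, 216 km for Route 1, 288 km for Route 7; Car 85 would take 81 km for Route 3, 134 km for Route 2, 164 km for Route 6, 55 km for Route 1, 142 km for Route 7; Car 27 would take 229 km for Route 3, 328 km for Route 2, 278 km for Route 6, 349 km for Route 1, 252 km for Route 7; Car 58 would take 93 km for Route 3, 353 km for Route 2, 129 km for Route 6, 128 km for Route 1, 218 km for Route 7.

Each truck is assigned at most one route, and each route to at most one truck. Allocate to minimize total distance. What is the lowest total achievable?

Optimal: Car 70→Route 7 (91 km), Car 106→Route 2 (141 km), Car 85→Route 1 (55 km), Car 27→Route 3 (229 km), Car 58→Route 6 (129 km) — total 91+141+55+229+129 = 645 km.
Next-best assignment: Car 70→Route 7, Car 106→Route 6, Car 85→Route 1, Car 27→Route 2, Car 58→Route 3 = 646 km.

Minimum total: 645 km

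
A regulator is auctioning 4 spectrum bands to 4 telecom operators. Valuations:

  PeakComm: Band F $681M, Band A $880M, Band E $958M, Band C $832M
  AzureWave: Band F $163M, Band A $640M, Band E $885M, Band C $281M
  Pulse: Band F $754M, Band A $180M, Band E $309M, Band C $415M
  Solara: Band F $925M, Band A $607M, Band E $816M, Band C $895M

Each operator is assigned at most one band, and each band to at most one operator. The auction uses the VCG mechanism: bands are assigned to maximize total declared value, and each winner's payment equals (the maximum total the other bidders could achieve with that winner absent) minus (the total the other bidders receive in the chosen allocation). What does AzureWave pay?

AzureWave pays $78M.

Efficient allocation: PeakComm→Band A ($880M), AzureWave→Band E ($885M), Pulse→Band F ($754M), Solara→Band C ($895M); total welfare W = $3414M.
AzureWave receives Band E at value $885M, so the others get W − 885 = $2529M.
Without AzureWave: best allocation of the remaining 3 bidders over all 4 bands is PeakComm→Band E ($958M), Pulse→Band F ($754M), Solara→Band C ($895M), total $2607M.
VCG payment = (others' best without AzureWave) − (others' welfare with AzureWave) = 2607 − 2529 = $78M.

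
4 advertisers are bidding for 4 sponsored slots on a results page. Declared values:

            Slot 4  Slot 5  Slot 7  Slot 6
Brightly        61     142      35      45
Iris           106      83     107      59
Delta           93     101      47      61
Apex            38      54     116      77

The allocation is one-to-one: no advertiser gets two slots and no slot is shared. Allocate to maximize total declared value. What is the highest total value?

This is the linear assignment problem.
Optimal: Brightly→Slot 5 ($142), Iris→Slot 4 ($106), Delta→Slot 6 ($61), Apex→Slot 7 ($116) — total 142+106+61+116 = $425.
Row-greedy (each advertiser in turn takes its best remaining slot) gives $419, worse by 6.
Every other assignment is strictly worse.

Maximum total: $425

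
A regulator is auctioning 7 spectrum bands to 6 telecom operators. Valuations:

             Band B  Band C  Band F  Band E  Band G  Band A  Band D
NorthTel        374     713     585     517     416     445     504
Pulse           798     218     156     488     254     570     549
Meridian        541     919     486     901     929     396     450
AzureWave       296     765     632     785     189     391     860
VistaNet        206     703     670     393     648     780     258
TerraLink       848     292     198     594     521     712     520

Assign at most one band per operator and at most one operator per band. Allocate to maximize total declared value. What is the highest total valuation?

Max total: $4682M

Optimal: NorthTel→Band C ($713M), Pulse→Band B ($798M), Meridian→Band G ($929M), AzureWave→Band D ($860M), VistaNet→Band F ($670M), TerraLink→Band A ($712M) — total 713+798+929+860+670+712 = $4682M.
Max-entry greedy (repeatedly take the single best remaining cell) gives $4618M, worse by 64.
Next-best assignment: NorthTel→Band C, Pulse→Band B, Meridian→Band G, AzureWave→Band D, VistaNet→Band A, TerraLink→Band E = $4674M.
Every other assignment is strictly worse.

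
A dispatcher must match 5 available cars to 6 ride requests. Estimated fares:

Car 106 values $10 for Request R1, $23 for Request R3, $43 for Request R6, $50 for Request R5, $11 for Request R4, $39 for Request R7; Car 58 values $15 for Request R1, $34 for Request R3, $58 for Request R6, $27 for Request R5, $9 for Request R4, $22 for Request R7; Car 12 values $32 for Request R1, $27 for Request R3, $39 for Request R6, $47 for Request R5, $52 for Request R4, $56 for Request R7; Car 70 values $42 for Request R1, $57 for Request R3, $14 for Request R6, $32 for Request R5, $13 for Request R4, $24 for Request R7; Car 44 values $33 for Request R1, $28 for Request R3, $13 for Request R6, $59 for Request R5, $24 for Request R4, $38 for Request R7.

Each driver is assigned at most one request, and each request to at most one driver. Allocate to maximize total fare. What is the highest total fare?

Maximum total: $265

This is a one-to-one assignment (maximum-weight bipartite matching).
Optimal: Car 106→Request R7 ($39), Car 58→Request R6 ($58), Car 12→Request R4 ($52), Car 70→Request R3 ($57), Car 44→Request R5 ($59) — total 39+58+52+57+59 = $265.
Column-greedy (each request in turn goes to its best remaining driver) gives $230, worse by 35.
Next-best assignment: Car 106→Request R5, Car 58→Request R6, Car 12→Request R4, Car 70→Request R3, Car 44→Request R7 = $255.
Checked against all permutations: $265 is optimal.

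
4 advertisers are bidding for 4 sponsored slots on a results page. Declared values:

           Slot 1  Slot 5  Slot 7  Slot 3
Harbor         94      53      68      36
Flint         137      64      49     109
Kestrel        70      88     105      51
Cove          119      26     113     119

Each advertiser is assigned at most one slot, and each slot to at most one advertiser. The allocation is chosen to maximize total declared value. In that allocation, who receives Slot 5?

Harbor receives Slot 5.

This is the linear assignment problem.
Optimal: Harbor→Slot 5 ($53), Flint→Slot 1 ($137), Kestrel→Slot 7 ($105), Cove→Slot 3 ($119) — total 53+137+105+119 = $414.
Column-greedy (each slot in turn goes to its best remaining advertiser) gives $374, worse by 40.
Harbor's own top slot is Slot 1 ($94), but forcing Harbor→Slot 1 and reassigning the rest optimally gives only $404 — worse by 10.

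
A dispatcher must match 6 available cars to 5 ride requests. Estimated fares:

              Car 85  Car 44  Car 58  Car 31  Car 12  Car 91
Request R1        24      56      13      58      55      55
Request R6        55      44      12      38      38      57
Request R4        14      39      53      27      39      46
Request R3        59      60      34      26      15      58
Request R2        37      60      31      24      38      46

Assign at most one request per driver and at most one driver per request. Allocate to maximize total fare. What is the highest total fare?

Maximum total: $287

Optimal: Car 31→Request R1 ($58), Car 91→Request R6 ($57), Car 58→Request R4 ($53), Car 85→Request R3 ($59), Car 44→Request R2 ($60) — total 58+57+53+59+60 = $287.
Column-greedy (each request in turn goes to its best remaining driver) gives $266, worse by 21.
Next-best assignment: Car 31→Request R1, Car 85→Request R6, Car 58→Request R4, Car 91→Request R3, Car 44→Request R2 = $284.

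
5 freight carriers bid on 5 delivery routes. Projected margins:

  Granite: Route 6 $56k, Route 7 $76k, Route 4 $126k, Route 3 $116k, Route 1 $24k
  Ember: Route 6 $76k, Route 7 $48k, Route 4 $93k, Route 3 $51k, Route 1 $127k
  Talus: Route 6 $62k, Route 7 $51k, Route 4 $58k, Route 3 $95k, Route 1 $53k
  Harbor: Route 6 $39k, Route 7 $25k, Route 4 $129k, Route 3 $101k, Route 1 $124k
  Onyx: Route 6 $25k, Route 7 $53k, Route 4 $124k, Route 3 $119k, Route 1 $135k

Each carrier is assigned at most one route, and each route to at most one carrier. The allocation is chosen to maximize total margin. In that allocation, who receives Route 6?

Optimal: Granite→Route 7 ($76k), Ember→Route 1 ($127k), Talus→Route 6 ($62k), Harbor→Route 4 ($129k), Onyx→Route 3 ($119k) — total 76+127+62+129+119 = $513k.
Talus's own top route is Route 3 ($95k), but forcing Talus→Route 3 and reassigning the rest optimally gives only $511k — worse by 2.

Talus receives Route 6.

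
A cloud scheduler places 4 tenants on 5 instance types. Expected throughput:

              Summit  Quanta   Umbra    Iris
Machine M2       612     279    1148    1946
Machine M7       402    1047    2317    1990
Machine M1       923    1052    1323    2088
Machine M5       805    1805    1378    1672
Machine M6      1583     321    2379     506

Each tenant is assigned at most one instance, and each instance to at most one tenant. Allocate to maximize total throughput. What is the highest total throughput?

This is a one-to-one assignment (maximum-weight bipartite matching).
Optimal: Summit→Machine M6 (1583 ops/s), Quanta→Machine M5 (1805 ops/s), Umbra→Machine M7 (2317 ops/s), Iris→Machine M1 (2088 ops/s) — total 1583+1805+2317+2088 = 7793 ops/s.
Max-entry greedy (repeatedly take the single best remaining cell) gives 6884 ops/s, worse by 909.
Checked against all permutations: 7793 ops/s is optimal.

Max total: 7793 ops/s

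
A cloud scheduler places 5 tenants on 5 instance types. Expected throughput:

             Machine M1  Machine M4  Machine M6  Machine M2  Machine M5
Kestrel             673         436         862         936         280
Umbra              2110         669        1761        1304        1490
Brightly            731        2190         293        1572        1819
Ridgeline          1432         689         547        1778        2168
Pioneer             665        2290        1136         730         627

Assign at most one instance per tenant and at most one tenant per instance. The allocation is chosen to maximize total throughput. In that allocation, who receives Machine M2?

This is the linear assignment problem.
Optimal: Kestrel→Machine M6 (862 ops/s), Umbra→Machine M1 (2110 ops/s), Brightly→Machine M2 (1572 ops/s), Ridgeline→Machine M5 (2168 ops/s), Pioneer→Machine M4 (2290 ops/s) — total 862+2110+1572+2168+2290 = 9002 ops/s.
Row-greedy (each tenant in turn takes its best remaining instance) gives 8540 ops/s, worse by 462.
Swapping Brightly↔Pioneer (Brightly→Machine M4 2190 ops/s, Pioneer→Machine M2 730 ops/s) loses 942.
Brightly's own top instance is Machine M4 (2190 ops/s), but forcing Brightly→Machine M4 and reassigning the rest optimally gives only 8540 ops/s — worse by 462.

Brightly receives Machine M2.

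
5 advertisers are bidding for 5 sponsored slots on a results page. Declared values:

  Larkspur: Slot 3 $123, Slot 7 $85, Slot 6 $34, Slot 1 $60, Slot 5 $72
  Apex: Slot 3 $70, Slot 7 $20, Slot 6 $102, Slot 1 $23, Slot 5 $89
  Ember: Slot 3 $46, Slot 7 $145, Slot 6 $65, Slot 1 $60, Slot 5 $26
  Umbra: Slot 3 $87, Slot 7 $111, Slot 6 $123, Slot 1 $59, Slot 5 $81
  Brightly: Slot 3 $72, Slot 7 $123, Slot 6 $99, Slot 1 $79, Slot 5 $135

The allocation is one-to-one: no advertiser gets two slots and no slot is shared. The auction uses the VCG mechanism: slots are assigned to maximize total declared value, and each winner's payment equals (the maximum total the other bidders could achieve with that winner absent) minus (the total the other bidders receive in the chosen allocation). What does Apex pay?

Efficient allocation: Larkspur→Slot 3 ($123), Apex→Slot 6 ($102), Ember→Slot 7 ($145), Umbra→Slot 1 ($59), Brightly→Slot 5 ($135); total welfare W = $564.
Apex receives Slot 6 at value $102, so the others get W − 102 = $462.
Without Apex: best allocation of the remaining 4 bidders over all 5 slots is Larkspur→Slot 3 ($123), Ember→Slot 7 ($145), Umbra→Slot 6 ($123), Brightly→Slot 5 ($135), total $526.
VCG payment = (others' best without Apex) − (others' welfare with Apex) = 526 − 462 = $64.

Apex pays $64.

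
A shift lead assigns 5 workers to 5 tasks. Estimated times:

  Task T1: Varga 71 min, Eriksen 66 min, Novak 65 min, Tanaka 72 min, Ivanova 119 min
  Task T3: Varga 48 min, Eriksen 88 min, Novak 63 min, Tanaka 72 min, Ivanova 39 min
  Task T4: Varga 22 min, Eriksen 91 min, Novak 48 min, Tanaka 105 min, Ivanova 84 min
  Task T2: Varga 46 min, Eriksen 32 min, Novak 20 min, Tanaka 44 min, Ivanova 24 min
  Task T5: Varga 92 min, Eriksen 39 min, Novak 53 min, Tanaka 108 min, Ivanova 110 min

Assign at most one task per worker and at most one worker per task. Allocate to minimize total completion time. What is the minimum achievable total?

Optimal: Varga→Task T4 (22 min), Eriksen→Task T5 (39 min), Novak→Task T2 (20 min), Tanaka→Task T1 (72 min), Ivanova→Task T3 (39 min) — total 22+39+20+72+39 = 192 min.
Column-greedy (each task in turn goes to its cheapest remaining worker) gives 266 min, worse by 74.
Next-best assignment: Varga→Task T4, Eriksen→Task T5, Novak→Task T1, Tanaka→Task T2, Ivanova→Task T3 = 209 min.
Swapping Tanaka↔Eriksen (Tanaka→Task T5 108 min, Eriksen→Task T1 66 min) adds 63.
No other one-to-one assignment undercuts 192 min.

Minimum total: 192 min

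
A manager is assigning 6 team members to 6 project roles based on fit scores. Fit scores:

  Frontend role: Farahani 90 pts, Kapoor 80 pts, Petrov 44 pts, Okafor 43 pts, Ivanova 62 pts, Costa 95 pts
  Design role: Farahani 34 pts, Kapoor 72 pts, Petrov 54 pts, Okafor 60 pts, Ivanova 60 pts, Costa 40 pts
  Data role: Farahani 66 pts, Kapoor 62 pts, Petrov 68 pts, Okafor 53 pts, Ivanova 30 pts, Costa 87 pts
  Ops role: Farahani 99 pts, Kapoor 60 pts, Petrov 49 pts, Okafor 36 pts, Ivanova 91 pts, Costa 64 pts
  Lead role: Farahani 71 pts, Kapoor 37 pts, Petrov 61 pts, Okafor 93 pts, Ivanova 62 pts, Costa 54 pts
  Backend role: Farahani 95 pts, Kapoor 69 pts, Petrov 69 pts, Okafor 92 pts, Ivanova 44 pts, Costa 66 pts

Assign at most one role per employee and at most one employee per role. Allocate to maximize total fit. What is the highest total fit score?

Optimal: Farahani→Backend role (95 pts), Kapoor→Design role (72 pts), Petrov→Data role (68 pts), Okafor→Lead role (93 pts), Ivanova→Ops role (91 pts), Costa→Frontend role (95 pts) — total 95+72+68+93+91+95 = 514 pts.
Max-entry greedy (repeatedly take the single best remaining cell) gives 458 pts, worse by 56.
Next-best assignment: Farahani→Frontend role, Kapoor→Design role, Petrov→Backend role, Okafor→Lead role, Ivanova→Ops role, Costa→Data role = 502 pts.

Maximum total: 514 pts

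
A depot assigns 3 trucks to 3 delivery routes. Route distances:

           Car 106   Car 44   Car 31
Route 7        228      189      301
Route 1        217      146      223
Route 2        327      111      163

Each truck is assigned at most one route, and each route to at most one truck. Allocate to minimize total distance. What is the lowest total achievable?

Minimum total: 537 km

This is the linear assignment problem.
Optimal: Car 106→Route 7 (228 km), Car 44→Route 1 (146 km), Car 31→Route 2 (163 km) — total 228+146+163 = 537 km.
Min-entry greedy (repeatedly take the single cheapest remaining cell) gives 629 km, worse by 92.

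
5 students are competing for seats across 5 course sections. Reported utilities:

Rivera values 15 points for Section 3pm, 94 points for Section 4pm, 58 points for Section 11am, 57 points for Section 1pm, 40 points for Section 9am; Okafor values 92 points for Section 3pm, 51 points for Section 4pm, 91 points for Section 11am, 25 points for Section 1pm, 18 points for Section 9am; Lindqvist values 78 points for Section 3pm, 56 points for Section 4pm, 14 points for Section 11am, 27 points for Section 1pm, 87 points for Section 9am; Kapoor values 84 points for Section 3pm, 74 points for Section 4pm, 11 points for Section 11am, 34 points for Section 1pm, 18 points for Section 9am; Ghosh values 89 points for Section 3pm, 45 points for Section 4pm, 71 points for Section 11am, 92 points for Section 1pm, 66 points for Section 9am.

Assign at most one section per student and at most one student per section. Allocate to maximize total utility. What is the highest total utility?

Max total: 448 points

Optimal: Rivera→Section 4pm (94 points), Okafor→Section 11am (91 points), Lindqvist→Section 9am (87 points), Kapoor→Section 3pm (84 points), Ghosh→Section 1pm (92 points) — total 94+91+87+84+92 = 448 points.
Row-greedy (each student in turn takes its best remaining section) gives 378 points, worse by 70.
No other one-to-one assignment exceeds 448 points.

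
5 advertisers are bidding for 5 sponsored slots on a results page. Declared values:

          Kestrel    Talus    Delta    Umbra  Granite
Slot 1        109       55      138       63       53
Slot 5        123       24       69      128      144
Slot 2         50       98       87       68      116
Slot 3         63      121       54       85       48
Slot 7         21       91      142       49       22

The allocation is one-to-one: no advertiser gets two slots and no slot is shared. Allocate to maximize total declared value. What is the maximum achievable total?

Max total: $616

This is the linear assignment problem.
Optimal: Kestrel→Slot 1 ($109), Talus→Slot 3 ($121), Delta→Slot 7 ($142), Umbra→Slot 5 ($128), Granite→Slot 2 ($116) — total 109+121+142+128+116 = $616.
Next-best assignment: Kestrel→Slot 1, Talus→Slot 3, Delta→Slot 7, Umbra→Slot 2, Granite→Slot 5 = $584.
Checked against all permutations: $616 is optimal.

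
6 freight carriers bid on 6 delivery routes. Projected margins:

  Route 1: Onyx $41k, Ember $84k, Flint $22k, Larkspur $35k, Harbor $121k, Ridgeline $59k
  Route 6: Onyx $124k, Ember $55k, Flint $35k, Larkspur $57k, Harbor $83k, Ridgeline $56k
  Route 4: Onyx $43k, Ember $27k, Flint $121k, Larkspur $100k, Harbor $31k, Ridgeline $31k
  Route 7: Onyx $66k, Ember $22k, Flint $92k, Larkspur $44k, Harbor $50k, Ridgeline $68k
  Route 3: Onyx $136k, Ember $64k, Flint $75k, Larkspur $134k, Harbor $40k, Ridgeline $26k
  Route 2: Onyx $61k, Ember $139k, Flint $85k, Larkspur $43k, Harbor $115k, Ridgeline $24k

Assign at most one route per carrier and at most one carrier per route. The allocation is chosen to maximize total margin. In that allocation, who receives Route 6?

Optimal: Onyx→Route 6 ($124k), Ember→Route 2 ($139k), Flint→Route 4 ($121k), Larkspur→Route 3 ($134k), Harbor→Route 1 ($121k), Ridgeline→Route 7 ($68k) — total 124+139+121+134+121+68 = $707k.
Max-entry greedy (repeatedly take the single best remaining cell) gives $642k, worse by 65.
Next-best assignment: Onyx→Route 6, Ember→Route 1, Flint→Route 4, Larkspur→Route 3, Harbor→Route 2, Ridgeline→Route 7 = $646k.
No other one-to-one assignment exceeds $707k.
Onyx's own top route is Route 3 ($136k), but forcing Onyx→Route 3 and reassigning the rest optimally gives only $644k — worse by 63.

Onyx receives Route 6.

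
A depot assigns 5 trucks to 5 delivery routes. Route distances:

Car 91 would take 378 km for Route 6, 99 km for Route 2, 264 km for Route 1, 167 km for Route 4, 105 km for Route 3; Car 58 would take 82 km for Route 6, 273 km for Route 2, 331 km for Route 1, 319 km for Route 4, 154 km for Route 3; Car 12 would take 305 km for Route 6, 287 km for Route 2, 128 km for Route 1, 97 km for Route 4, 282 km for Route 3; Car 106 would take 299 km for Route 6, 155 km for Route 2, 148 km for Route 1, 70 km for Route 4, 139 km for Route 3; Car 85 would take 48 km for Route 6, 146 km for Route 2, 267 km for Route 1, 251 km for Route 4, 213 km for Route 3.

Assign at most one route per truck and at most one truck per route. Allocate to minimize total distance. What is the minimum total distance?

Optimal: Car 91→Route 2 (99 km), Car 58→Route 3 (154 km), Car 12→Route 1 (128 km), Car 106→Route 4 (70 km), Car 85→Route 6 (48 km) — total 99+154+128+70+48 = 499 km.
Row-greedy (each truck in turn takes its cheapest remaining route) gives 684 km, worse by 185.

Min total: 499 km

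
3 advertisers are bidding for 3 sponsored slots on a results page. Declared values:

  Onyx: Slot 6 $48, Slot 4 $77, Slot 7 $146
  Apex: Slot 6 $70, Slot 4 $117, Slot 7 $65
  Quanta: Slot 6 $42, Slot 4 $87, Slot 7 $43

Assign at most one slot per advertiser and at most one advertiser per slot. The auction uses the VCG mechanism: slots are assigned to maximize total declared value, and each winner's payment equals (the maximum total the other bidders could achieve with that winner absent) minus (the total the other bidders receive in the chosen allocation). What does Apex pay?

Efficient allocation: Onyx→Slot 7 ($146), Apex→Slot 4 ($117), Quanta→Slot 6 ($42); total welfare W = $305.
Apex receives Slot 4 at value $117, so the others get W − 117 = $188.
Without Apex: best allocation of the remaining 2 bidders over all 3 slots is Onyx→Slot 7 ($146), Quanta→Slot 4 ($87), total $233.
VCG payment = (others' best without Apex) − (others' welfare with Apex) = 233 − 188 = $45.

Apex pays $45.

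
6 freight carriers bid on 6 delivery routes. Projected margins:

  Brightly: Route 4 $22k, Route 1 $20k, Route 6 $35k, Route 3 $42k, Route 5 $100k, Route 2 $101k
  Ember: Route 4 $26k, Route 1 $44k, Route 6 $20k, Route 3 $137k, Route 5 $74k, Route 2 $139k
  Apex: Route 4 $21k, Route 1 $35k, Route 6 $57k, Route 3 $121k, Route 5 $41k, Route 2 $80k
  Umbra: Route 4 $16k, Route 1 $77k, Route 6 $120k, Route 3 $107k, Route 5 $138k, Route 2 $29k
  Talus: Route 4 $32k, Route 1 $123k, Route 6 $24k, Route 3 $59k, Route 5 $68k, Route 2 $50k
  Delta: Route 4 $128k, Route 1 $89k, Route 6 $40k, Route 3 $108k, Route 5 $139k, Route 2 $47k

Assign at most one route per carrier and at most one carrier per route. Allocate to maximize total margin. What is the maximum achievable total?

Max total: $731k

Optimal: Brightly→Route 5 ($100k), Ember→Route 2 ($139k), Apex→Route 3 ($121k), Umbra→Route 6 ($120k), Talus→Route 1 ($123k), Delta→Route 4 ($128k) — total 100+139+121+120+123+128 = $731k.
Column-greedy (each route in turn goes to its best remaining carrier) gives $688k, worse by 43.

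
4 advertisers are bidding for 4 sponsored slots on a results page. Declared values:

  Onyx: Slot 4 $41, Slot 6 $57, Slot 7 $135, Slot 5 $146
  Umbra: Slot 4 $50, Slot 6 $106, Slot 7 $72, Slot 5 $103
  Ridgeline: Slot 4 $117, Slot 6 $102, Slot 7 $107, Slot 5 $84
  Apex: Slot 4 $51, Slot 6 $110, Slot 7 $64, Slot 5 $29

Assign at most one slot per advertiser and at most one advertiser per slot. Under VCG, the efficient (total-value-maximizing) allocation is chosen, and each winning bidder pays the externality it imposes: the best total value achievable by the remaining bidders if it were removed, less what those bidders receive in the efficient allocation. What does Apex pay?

Efficient allocation: Onyx→Slot 7 ($135), Umbra→Slot 5 ($103), Ridgeline→Slot 4 ($117), Apex→Slot 6 ($110); total welfare W = $465.
Apex receives Slot 6 at value $110, so the others get W − 110 = $355.
Without Apex: best allocation of the remaining 3 bidders over all 4 slots is Onyx→Slot 5 ($146), Umbra→Slot 6 ($106), Ridgeline→Slot 4 ($117), total $369.
VCG payment = (others' best without Apex) − (others' welfare with Apex) = 369 − 355 = $14.

Apex pays $14.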